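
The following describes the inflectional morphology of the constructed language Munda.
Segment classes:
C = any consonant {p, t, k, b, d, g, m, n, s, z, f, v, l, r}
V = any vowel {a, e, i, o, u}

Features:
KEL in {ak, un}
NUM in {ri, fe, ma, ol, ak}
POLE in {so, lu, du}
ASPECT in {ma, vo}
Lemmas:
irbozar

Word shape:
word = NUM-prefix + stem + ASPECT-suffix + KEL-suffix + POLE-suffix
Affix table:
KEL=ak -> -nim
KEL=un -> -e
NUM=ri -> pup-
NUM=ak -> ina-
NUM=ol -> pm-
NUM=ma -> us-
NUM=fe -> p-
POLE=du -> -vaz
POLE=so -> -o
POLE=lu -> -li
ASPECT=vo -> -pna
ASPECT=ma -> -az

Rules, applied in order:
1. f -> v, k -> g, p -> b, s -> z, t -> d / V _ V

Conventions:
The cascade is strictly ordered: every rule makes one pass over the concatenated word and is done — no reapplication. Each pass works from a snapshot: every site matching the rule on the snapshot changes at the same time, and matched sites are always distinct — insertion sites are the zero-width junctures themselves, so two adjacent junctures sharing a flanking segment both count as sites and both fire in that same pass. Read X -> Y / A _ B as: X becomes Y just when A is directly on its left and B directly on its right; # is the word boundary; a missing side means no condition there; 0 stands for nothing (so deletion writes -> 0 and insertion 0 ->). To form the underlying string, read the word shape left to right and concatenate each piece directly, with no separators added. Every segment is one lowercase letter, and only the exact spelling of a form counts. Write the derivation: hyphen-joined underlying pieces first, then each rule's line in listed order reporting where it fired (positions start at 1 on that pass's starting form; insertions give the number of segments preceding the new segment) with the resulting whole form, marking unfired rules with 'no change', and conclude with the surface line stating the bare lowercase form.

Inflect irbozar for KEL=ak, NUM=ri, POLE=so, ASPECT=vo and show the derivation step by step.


underlying: pup-irbozar-pna-nim-o
1. f -> v, k -> g, p -> b, s -> z, t -> d / V _ V: fires at position(s) 3: pubirbozarpnanimo
surface: pubirbozarpnanimo


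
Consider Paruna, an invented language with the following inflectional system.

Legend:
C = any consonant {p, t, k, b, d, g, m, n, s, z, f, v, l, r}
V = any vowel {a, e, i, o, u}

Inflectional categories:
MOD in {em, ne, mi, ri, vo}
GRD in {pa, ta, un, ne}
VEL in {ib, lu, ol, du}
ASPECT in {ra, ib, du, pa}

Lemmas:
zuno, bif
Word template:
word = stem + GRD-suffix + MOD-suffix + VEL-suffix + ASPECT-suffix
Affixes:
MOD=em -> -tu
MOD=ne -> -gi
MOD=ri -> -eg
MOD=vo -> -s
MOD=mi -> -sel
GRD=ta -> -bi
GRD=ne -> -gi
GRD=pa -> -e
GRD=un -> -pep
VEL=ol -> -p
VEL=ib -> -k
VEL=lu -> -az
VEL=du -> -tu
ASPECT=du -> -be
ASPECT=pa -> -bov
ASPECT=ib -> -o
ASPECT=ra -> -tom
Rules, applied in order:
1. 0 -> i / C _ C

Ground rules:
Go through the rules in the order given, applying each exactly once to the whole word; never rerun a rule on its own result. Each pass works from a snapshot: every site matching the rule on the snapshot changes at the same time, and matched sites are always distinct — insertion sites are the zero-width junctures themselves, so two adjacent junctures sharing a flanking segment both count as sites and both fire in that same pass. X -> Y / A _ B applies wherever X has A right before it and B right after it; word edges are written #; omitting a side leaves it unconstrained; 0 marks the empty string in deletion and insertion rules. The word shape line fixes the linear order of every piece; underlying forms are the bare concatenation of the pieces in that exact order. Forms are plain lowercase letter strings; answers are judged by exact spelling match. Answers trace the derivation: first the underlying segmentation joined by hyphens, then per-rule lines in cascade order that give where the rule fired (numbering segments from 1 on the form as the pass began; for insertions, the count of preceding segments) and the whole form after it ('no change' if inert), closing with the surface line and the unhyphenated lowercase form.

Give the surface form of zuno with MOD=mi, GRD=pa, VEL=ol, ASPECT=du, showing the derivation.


underlying: zuno-e-sel-p-be
1. 0 -> i / C _ C: inserts after position(s) 8, 9: zunoeselipibe
surface: zunoeselipibe


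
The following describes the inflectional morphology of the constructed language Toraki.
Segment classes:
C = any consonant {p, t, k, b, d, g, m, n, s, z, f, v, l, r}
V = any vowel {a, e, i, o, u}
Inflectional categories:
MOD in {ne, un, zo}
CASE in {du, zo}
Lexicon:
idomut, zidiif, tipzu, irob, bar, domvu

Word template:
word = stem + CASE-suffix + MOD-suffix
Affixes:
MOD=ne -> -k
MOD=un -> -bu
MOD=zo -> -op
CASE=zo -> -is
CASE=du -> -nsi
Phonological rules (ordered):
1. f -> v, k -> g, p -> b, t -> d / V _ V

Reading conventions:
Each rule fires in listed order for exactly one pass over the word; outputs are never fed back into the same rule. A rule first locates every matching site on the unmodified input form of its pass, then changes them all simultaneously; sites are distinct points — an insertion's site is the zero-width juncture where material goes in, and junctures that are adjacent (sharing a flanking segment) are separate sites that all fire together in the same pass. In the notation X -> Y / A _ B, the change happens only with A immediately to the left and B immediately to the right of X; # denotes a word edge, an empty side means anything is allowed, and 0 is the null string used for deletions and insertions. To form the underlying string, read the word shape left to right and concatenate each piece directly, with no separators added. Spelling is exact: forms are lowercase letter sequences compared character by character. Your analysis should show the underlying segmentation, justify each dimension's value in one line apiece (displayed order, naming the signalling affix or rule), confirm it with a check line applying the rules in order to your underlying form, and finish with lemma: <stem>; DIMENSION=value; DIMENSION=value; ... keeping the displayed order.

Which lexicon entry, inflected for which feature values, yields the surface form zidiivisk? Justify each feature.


underlying: zidiif-is-k
MOD=ne - signalled by the affix -k
CASE=zo - signalled by the affix -is
check: zidiifisk -> zidiivisk
lemma: zidiif; MOD=ne; CASE=zo


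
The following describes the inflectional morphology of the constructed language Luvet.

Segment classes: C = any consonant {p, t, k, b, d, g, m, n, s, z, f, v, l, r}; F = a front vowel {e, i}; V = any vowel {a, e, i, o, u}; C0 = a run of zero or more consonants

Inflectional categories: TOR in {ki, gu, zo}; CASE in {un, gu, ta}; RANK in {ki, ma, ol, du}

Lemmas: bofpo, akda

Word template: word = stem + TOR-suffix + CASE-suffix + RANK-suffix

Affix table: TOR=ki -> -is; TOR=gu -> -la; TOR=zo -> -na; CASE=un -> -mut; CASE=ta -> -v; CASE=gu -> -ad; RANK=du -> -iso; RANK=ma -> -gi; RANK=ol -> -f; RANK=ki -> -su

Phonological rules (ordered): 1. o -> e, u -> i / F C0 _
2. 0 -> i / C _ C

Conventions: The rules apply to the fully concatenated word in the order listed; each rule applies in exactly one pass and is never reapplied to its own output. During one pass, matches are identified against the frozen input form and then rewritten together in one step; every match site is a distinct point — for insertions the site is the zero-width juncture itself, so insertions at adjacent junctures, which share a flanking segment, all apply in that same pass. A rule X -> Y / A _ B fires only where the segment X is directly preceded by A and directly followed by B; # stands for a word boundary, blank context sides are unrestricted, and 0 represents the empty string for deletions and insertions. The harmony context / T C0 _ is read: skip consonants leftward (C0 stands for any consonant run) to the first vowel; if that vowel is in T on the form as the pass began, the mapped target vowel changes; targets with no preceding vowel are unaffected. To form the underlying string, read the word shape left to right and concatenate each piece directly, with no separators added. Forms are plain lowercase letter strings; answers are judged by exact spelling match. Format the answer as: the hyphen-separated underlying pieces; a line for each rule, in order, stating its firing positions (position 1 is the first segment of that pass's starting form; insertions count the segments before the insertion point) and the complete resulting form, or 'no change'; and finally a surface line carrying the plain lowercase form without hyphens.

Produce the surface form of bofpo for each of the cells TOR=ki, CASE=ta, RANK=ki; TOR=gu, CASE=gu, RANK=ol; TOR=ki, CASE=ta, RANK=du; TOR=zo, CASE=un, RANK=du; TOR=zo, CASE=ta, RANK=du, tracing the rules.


cell TOR=ki, CASE=ta, RANK=ki:
underlying: bofpo-is-v-su
1. o -> e, u -> i / F C0 _: fires at position(s) 10: bofpoisvsi
2. 0 -> i / C _ C: inserts after position(s) 3, 7, 8: bofipoisivisi
surface: bofipoisivisi

cell TOR=gu, CASE=gu, RANK=ol:
underlying: bofpo-la-ad-f
1. o -> e, u -> i / F C0 _: no change
2. 0 -> i / C _ C: inserts after position(s) 3, 9: bofipolaadif
surface: bofipolaadif

cell TOR=ki, CASE=ta, RANK=du:
underlying: bofpo-is-v-iso
1. o -> e, u -> i / F C0 _: fires at position(s) 11: bofpoisvise
2. 0 -> i / C _ C: inserts after position(s) 3, 7: bofipoisivise
surface: bofipoisivise

cell TOR=zo, CASE=un, RANK=du:
underlying: bofpo-na-mut-iso
1. o -> e, u -> i / F C0 _: fires at position(s) 13: bofponamutise
2. 0 -> i / C _ C: inserts after position(s) 3: bofiponamutise
surface: bofiponamutise

cell TOR=zo, CASE=ta, RANK=du:
underlying: bofpo-na-v-iso
1. o -> e, u -> i / F C0 _: fires at position(s) 11: bofponavise
2. 0 -> i / C _ C: inserts after position(s) 3: bofiponavise
surface: bofiponavise


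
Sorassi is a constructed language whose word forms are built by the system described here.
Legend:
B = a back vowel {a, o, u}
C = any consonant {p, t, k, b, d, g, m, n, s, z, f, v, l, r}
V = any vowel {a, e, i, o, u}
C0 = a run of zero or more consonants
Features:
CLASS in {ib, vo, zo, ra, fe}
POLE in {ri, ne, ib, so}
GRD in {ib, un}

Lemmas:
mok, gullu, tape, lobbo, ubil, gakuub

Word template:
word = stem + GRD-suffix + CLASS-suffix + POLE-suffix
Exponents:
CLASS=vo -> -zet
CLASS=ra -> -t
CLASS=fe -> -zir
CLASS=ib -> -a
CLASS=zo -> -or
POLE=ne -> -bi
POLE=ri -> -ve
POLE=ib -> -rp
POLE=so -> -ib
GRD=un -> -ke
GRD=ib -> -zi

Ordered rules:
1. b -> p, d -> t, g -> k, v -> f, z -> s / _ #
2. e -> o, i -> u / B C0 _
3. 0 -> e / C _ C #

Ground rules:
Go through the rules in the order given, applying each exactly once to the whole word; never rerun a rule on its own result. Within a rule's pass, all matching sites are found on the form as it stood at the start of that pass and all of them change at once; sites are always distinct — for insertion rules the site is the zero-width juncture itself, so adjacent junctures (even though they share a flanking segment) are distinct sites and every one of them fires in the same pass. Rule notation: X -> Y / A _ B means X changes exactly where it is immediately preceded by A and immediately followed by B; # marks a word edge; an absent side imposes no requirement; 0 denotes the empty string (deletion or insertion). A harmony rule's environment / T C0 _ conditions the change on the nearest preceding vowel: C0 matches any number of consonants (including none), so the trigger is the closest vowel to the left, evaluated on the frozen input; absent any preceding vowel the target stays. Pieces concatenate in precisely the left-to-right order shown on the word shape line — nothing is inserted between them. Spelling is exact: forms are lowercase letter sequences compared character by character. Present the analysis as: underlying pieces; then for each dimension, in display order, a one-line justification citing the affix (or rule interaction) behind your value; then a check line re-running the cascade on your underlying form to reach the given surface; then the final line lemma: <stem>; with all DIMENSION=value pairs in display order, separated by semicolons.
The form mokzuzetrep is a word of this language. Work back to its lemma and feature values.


underlying: mok-zi-zet-rp
CLASS=vo - signalled by the affix -zet
POLE=ib - signalled by the affix -rp
GRD=ib - signalled by the affix -zi
check: mokzizetrp -> mokzizetrp -> mokzuzetrp -> mokzuzetrep
lemma: mok; CLASS=vo; POLE=ib; GRD=ib


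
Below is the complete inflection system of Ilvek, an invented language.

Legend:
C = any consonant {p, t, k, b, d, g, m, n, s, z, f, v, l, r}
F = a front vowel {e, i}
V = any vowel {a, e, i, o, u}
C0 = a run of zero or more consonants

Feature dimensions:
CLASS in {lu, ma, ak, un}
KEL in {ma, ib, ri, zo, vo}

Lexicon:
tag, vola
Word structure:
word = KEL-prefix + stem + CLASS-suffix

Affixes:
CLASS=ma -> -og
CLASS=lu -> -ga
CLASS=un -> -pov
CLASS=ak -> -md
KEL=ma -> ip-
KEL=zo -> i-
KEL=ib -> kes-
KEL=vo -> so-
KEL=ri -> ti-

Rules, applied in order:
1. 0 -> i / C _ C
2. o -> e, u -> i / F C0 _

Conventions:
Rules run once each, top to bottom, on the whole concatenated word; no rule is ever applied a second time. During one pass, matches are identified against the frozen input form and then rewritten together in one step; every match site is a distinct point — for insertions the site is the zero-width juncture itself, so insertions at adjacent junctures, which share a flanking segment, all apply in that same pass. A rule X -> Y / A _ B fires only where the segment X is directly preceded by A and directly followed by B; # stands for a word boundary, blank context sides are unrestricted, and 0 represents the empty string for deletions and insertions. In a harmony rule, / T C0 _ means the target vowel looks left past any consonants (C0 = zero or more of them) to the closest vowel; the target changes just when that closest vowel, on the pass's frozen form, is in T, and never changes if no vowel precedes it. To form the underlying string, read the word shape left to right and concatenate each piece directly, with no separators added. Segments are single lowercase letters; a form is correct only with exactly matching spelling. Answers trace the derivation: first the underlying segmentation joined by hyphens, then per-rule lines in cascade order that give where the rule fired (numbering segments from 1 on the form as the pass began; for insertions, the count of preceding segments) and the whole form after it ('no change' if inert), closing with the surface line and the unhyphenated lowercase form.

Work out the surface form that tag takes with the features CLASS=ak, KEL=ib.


underlying: kes-tag-md
1. 0 -> i / C _ C: inserts after position(s) 3, 6, 7: kesitagimid
2. o -> e, u -> i / F C0 _: no change
surface: kesitagimid


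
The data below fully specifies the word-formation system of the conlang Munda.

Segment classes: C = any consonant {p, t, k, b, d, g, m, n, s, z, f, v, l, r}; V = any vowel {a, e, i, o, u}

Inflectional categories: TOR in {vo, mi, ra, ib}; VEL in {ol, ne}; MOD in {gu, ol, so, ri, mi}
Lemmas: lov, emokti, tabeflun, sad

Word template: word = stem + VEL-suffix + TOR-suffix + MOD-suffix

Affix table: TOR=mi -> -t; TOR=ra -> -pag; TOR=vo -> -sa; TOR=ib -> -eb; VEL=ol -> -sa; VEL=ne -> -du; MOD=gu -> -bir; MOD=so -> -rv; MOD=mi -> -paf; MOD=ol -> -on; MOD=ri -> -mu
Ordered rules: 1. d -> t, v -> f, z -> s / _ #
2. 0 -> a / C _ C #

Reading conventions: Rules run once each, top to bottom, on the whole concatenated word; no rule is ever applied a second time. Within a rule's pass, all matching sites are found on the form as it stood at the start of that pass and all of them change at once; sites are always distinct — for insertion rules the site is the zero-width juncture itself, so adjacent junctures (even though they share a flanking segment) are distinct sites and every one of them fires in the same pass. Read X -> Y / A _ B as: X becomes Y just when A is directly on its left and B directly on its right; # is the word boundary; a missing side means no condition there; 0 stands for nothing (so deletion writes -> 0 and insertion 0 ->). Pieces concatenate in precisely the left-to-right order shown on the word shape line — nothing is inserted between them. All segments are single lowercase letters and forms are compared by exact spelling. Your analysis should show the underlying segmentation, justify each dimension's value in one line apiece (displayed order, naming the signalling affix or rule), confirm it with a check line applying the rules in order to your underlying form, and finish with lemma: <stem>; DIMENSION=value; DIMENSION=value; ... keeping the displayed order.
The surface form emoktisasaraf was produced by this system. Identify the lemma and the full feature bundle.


underlying: emokti-sa-sa-rv
TOR=vo - signalled by the affix -sa
VEL=ol - signalled by the affix -sa
MOD=so - signalled by the affix -rv
check: emoktisasarv -> emoktisasarf -> emoktisasaraf
lemma: emokti; TOR=vo; VEL=ol; MOD=so


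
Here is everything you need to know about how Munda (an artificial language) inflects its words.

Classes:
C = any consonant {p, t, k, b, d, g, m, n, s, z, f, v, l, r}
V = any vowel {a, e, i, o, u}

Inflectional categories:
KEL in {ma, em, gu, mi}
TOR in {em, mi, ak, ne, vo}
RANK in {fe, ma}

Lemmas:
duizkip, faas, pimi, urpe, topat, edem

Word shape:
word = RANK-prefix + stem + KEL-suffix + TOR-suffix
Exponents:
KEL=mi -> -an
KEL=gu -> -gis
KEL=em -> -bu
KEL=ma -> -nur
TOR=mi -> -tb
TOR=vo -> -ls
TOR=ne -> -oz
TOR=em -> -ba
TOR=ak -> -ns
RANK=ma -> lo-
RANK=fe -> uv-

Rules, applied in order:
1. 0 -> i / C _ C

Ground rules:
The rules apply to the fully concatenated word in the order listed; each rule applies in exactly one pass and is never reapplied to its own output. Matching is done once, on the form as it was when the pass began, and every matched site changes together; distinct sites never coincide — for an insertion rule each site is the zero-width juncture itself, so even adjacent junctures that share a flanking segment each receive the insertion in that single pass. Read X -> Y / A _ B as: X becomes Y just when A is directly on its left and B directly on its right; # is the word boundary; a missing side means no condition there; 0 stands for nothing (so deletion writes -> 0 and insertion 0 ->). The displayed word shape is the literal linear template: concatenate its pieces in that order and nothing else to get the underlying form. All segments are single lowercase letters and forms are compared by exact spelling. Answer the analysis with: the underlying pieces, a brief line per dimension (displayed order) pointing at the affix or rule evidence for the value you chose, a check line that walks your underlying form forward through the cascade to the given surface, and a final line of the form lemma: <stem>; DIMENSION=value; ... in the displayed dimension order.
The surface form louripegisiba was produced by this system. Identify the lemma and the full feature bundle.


underlying: lo-urpe-gis-ba
KEL=gu - signalled by the affix -gis
TOR=em - signalled by the affix -ba
RANK=ma - signalled by the affix lo-
check: lourpegisba -> louripegisiba
lemma: urpe; KEL=gu; TOR=em; RANK=ma


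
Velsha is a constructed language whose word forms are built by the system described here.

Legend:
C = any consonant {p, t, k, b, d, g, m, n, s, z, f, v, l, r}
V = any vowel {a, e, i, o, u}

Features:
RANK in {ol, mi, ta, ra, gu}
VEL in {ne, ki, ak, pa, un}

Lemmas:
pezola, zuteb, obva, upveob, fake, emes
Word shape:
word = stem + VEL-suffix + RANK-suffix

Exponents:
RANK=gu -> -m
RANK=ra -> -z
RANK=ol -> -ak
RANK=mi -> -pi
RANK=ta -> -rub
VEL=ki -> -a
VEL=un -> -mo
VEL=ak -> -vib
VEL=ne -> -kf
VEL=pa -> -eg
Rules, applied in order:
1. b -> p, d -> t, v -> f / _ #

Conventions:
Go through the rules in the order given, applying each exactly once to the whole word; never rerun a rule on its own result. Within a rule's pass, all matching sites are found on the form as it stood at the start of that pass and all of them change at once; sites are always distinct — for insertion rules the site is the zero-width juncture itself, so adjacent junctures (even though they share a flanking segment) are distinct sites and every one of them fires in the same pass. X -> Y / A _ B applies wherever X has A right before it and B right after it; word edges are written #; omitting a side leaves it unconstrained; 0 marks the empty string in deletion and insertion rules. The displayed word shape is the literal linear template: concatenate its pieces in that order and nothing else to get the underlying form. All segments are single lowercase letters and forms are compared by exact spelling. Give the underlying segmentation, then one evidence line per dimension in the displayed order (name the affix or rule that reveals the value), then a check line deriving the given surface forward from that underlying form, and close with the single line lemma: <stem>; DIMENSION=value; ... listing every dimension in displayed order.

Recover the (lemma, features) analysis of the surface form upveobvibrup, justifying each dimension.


underlying: upveob-vib-rub
RANK=ta - signalled by the affix -rub
VEL=ak - signalled by the affix -vib
check: upveobvibrub -> upveobvibrup
lemma: upveob; RANK=ta; VEL=ak


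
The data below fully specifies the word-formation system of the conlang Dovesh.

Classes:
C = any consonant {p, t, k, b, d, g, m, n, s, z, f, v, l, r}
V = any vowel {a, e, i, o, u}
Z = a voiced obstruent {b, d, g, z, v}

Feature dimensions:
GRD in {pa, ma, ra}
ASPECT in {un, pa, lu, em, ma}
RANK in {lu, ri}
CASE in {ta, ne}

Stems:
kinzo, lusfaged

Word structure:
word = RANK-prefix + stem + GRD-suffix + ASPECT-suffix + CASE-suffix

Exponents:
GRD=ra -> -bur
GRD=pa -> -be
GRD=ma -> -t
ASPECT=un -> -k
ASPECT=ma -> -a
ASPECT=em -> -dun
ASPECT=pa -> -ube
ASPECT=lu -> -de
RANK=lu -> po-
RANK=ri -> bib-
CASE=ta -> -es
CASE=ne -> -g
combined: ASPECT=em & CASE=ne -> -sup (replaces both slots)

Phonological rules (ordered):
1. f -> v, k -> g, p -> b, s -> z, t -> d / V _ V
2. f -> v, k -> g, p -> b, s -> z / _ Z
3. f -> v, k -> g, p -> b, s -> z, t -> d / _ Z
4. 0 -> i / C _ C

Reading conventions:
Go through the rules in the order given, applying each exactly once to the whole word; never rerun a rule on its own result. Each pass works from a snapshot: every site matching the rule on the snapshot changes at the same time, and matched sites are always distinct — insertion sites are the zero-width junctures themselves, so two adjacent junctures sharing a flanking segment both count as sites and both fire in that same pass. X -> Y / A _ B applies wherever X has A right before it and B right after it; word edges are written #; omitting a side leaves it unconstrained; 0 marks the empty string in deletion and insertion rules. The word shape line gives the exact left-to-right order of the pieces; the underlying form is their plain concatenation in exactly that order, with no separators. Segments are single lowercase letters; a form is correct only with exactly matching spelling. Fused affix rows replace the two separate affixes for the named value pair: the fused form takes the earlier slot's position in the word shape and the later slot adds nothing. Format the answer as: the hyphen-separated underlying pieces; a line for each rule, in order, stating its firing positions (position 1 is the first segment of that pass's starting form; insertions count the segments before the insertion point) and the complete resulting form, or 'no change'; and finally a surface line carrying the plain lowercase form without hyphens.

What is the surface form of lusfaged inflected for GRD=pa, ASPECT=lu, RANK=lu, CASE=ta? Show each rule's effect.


underlying: po-lusfaged-be-de-es
1. f -> v, k -> g, p -> b, s -> z, t -> d / V _ V: no change
2. f -> v, k -> g, p -> b, s -> z / _ Z: no change
3. f -> v, k -> g, p -> b, s -> z, t -> d / _ Z: no change
4. 0 -> i / C _ C: inserts after position(s) 5, 10: polusifagedibedees
surface: polusifagedibedees


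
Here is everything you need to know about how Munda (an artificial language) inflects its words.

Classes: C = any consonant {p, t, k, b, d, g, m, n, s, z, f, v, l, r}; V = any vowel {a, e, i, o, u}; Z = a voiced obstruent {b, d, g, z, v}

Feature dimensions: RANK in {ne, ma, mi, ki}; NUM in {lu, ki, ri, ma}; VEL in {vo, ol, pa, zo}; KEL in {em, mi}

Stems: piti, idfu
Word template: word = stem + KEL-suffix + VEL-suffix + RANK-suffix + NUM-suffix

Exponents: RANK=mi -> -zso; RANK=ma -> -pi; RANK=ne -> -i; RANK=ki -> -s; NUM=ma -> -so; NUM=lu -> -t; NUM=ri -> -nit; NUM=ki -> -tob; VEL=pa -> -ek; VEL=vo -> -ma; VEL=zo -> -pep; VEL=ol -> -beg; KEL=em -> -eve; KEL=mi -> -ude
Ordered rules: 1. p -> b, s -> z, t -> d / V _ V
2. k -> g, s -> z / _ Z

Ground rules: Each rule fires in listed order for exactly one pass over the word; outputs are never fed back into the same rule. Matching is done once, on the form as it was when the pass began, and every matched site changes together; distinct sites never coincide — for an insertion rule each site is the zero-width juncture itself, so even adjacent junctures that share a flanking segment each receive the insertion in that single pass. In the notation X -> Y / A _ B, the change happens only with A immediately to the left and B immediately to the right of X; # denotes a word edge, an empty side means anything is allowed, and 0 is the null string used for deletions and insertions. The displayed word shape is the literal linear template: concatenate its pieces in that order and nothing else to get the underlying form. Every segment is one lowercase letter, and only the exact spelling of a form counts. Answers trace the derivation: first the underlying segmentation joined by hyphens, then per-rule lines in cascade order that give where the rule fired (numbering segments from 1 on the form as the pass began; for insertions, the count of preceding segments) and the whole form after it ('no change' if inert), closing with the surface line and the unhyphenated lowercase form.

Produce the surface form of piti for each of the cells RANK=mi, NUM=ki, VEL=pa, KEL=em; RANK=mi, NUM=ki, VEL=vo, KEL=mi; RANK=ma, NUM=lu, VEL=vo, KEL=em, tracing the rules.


cell RANK=mi, NUM=ki, VEL=pa, KEL=em:
underlying: piti-eve-ek-zso-tob
1. p -> b, s -> z, t -> d / V _ V: fires at position(s) 3, 13: pidieveekzsodob
2. k -> g, s -> z / _ Z: fires at position(s) 9: pidieveegzsodob
surface: pidieveegzsodob

cell RANK=mi, NUM=ki, VEL=vo, KEL=mi:
underlying: piti-ude-ma-zso-tob
1. p -> b, s -> z, t -> d / V _ V: fires at position(s) 3, 13: pidiudemazsodob
2. k -> g, s -> z / _ Z: no change
surface: pidiudemazsodob

cell RANK=ma, NUM=lu, VEL=vo, KEL=em:
underlying: piti-eve-ma-pi-t
1. p -> b, s -> z, t -> d / V _ V: fires at position(s) 3, 10: pidievemabit
2. k -> g, s -> z / _ Z: no change
surface: pidievemabit


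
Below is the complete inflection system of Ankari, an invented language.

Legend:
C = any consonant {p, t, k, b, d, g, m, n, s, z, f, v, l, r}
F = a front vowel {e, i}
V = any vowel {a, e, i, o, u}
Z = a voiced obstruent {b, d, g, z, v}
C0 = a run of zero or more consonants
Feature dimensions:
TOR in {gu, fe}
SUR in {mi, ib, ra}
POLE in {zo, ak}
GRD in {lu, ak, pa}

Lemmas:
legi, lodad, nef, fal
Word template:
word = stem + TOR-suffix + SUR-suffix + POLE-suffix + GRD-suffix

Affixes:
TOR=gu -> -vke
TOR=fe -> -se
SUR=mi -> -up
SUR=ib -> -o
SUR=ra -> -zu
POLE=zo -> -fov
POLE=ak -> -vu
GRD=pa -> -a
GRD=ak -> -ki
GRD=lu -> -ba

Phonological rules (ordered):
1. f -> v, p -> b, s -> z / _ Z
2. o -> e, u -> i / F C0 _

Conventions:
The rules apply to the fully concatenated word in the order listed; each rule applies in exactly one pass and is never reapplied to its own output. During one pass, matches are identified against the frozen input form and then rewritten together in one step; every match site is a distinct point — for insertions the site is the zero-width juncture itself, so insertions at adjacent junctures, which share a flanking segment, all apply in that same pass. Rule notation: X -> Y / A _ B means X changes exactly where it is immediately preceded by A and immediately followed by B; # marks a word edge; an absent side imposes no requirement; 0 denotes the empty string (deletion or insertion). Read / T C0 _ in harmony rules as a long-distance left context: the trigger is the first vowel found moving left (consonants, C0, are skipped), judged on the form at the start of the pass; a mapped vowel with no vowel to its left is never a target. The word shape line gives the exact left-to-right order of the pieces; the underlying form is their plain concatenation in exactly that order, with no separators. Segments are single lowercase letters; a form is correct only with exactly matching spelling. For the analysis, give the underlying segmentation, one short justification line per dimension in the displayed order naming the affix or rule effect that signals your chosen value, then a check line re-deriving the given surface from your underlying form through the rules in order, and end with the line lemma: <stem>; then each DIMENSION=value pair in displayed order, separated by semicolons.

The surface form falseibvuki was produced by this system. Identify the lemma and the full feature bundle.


underlying: fal-se-up-vu-ki
TOR=fe - signalled by the affix -se
SUR=mi - signalled by the affix -up
POLE=ak - signalled by the affix -vu
GRD=ak - signalled by the affix -ki
check: falseupvuki -> falseubvuki -> falseibvuki
lemma: fal; TOR=fe; SUR=mi; POLE=ak; GRD=ak


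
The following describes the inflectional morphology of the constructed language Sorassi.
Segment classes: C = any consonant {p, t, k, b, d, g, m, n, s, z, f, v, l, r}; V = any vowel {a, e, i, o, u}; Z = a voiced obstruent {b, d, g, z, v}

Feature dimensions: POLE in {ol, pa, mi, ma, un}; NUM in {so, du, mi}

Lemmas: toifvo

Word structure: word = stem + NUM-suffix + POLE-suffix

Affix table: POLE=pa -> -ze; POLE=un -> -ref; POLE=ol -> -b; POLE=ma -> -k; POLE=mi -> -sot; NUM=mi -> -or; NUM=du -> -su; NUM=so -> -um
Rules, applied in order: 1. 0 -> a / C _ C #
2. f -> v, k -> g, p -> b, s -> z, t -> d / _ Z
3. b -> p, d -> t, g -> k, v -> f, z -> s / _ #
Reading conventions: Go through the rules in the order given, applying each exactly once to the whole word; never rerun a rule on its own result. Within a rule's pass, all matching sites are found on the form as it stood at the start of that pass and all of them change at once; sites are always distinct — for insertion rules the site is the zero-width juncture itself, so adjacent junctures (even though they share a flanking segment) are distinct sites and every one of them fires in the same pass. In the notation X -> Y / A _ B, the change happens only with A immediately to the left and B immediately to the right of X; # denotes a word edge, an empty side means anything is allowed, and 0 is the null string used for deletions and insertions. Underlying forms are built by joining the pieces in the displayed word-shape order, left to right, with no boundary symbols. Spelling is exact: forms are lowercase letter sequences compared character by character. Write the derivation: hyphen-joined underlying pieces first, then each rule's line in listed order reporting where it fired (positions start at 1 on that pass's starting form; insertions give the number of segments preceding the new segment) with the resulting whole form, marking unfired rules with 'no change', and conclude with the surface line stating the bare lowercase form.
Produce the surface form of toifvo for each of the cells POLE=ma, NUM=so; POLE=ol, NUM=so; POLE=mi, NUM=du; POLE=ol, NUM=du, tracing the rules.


cell POLE=ma, NUM=so:
underlying: toifvo-um-k
1. 0 -> a / C _ C #: inserts after position(s) 8: toifvoumak
2. f -> v, k -> g, p -> b, s -> z, t -> d / _ Z: fires at position(s) 4: toivvoumak
3. b -> p, d -> t, g -> k, v -> f, z -> s / _ #: no change
surface: toivvoumak

cell POLE=ol, NUM=so:
underlying: toifvo-um-b
1. 0 -> a / C _ C #: inserts after position(s) 8: toifvoumab
2. f -> v, k -> g, p -> b, s -> z, t -> d / _ Z: fires at position(s) 4: toivvoumab
3. b -> p, d -> t, g -> k, v -> f, z -> s / _ #: fires at position(s) 10: toivvoumap
surface: toivvoumap

cell POLE=mi, NUM=du:
underlying: toifvo-su-sot
1. 0 -> a / C _ C #: no change
2. f -> v, k -> g, p -> b, s -> z, t -> d / _ Z: fires at position(s) 4: toivvosusot
3. b -> p, d -> t, g -> k, v -> f, z -> s / _ #: no change
surface: toivvosusot

cell POLE=ol, NUM=du:
underlying: toifvo-su-b
1. 0 -> a / C _ C #: no change
2. f -> v, k -> g, p -> b, s -> z, t -> d / _ Z: fires at position(s) 4: toivvosub
3. b -> p, d -> t, g -> k, v -> f, z -> s / _ #: fires at position(s) 9: toivvosup
surface: toivvosup


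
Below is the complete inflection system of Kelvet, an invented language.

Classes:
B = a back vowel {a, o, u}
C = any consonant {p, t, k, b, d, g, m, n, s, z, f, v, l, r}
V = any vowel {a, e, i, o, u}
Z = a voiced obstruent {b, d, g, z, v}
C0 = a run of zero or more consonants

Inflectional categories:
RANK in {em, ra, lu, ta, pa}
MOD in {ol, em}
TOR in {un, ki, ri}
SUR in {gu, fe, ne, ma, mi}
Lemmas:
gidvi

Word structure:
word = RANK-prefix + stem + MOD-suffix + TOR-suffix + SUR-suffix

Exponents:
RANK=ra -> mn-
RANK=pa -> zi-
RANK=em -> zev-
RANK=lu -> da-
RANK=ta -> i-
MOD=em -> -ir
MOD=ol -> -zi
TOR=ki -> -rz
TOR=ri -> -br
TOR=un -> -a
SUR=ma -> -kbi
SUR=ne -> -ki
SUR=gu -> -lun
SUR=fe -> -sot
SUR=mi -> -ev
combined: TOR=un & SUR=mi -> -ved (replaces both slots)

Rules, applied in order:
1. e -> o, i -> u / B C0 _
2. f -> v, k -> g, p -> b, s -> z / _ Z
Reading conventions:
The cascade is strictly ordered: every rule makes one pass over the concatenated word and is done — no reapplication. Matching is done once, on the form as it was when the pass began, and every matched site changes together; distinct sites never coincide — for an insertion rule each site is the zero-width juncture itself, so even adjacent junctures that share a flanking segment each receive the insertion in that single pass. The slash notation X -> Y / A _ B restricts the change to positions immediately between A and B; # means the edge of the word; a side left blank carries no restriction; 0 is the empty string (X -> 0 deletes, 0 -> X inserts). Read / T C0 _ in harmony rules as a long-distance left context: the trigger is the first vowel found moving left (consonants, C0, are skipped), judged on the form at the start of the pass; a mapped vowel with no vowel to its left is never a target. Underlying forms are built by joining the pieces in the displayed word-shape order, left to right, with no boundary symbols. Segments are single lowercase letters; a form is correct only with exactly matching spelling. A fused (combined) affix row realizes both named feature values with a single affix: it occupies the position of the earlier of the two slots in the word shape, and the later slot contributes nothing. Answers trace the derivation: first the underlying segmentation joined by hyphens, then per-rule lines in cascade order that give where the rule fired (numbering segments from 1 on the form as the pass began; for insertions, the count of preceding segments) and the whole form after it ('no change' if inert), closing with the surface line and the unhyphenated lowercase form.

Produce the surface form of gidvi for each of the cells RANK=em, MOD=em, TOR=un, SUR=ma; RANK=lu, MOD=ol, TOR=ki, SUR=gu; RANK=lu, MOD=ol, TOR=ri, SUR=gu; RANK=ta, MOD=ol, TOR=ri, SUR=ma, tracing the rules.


cell RANK=em, MOD=em, TOR=un, SUR=ma:
underlying: zev-gidvi-ir-a-kbi
1. e -> o, i -> u / B C0 _: fires at position(s) 14: zevgidviirakbu
2. f -> v, k -> g, p -> b, s -> z / _ Z: fires at position(s) 12: zevgidviiragbu
surface: zevgidviiragbu

cell RANK=lu, MOD=ol, TOR=ki, SUR=gu:
underlying: da-gidvi-zi-rz-lun
1. e -> o, i -> u / B C0 _: fires at position(s) 4: dagudvizirzlun
2. f -> v, k -> g, p -> b, s -> z / _ Z: no change
surface: dagudvizirzlun

cell RANK=lu, MOD=ol, TOR=ri, SUR=gu:
underlying: da-gidvi-zi-br-lun
1. e -> o, i -> u / B C0 _: fires at position(s) 4: dagudvizibrlun
2. f -> v, k -> g, p -> b, s -> z / _ Z: no change
surface: dagudvizibrlun

cell RANK=ta, MOD=ol, TOR=ri, SUR=ma:
underlying: i-gidvi-zi-br-kbi
1. e -> o, i -> u / B C0 _: no change
2. f -> v, k -> g, p -> b, s -> z / _ Z: fires at position(s) 11: igidvizibrgbi
surface: igidvizibrgbi


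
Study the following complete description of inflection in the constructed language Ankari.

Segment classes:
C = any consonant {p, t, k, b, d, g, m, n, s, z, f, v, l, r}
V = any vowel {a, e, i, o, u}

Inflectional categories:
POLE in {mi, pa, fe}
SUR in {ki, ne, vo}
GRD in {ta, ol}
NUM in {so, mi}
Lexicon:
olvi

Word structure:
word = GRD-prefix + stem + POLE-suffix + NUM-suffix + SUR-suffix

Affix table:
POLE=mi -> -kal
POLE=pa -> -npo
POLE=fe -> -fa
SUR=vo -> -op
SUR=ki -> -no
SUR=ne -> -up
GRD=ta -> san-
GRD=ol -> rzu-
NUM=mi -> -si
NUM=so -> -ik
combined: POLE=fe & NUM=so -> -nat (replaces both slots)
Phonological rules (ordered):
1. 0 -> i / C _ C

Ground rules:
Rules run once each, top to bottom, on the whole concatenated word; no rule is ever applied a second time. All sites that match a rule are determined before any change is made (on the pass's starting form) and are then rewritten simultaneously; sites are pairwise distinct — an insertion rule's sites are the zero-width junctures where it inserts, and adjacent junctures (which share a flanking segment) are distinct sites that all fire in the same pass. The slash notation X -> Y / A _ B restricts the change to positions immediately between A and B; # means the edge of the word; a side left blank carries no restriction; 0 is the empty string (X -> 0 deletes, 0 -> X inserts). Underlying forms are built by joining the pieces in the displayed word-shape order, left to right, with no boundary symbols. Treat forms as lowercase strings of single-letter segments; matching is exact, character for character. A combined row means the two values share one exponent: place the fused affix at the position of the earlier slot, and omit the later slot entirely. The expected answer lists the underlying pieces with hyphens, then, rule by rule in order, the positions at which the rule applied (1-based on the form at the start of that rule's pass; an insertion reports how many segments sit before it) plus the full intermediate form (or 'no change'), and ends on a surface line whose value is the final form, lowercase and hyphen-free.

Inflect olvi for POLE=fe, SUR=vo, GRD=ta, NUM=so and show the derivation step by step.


underlying: san-olvi-nat-op
1. 0 -> i / C _ C: inserts after position(s) 5: sanolivinatop
surface: sanolivinatop


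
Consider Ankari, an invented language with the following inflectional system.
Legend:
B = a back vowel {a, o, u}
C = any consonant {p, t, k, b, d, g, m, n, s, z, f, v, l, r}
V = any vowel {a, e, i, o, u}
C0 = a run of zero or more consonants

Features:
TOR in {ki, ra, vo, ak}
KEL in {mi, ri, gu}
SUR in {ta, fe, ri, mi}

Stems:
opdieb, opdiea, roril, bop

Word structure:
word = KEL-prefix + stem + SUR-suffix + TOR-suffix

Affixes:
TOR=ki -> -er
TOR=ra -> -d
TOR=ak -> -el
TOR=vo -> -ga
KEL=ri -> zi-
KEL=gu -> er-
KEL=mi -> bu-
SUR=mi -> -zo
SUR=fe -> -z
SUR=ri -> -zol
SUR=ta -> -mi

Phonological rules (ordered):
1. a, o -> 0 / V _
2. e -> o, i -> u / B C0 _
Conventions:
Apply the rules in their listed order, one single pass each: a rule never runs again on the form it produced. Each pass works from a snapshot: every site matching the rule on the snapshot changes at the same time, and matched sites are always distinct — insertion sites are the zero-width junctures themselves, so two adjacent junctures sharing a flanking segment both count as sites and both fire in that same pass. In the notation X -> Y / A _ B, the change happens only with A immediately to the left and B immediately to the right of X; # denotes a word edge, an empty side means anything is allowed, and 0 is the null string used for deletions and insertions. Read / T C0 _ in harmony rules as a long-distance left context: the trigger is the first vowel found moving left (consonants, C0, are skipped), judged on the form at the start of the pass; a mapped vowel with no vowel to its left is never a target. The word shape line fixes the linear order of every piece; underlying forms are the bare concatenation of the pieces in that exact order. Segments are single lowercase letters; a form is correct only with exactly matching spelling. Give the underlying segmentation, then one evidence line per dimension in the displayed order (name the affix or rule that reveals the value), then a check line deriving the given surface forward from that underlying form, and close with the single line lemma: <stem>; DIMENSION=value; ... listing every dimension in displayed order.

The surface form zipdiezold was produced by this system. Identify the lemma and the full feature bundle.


underlying: zi-opdiea-zol-d
TOR=ra - signalled by the affix -d
KEL=ri - signalled by the affix zi-
SUR=ri - signalled by the affix -zol
check: ziopdieazold -> zipdiezold -> zipdiezold
lemma: opdiea; TOR=ra; KEL=ri; SUR=ri
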